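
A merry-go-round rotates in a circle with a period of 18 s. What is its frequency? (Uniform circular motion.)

f = 1/T = 1/18 = 0.0556 Hz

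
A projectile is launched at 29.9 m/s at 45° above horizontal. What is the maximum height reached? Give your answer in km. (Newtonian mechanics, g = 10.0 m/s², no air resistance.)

H = v₀² × sin²(θ) / (2g) = 29.9² × sin(45°)² / (2 × 10.0) = 894.01 × 0.5 / 20.0 = 22.3502 m
H = 22.3502 m / 1000.0 = 0.02235 km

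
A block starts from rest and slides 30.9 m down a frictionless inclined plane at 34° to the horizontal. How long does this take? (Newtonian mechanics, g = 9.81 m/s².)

a = g sin(θ) = 9.81 × sin(34°) = 5.4857 m/s²
t = √(2d/a) = √(2 × 30.9 / 5.4857) = 3.36 s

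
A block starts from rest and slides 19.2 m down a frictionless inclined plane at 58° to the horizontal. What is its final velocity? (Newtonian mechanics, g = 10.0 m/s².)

a = g sin(θ) = 10.0 × sin(58°) = 8.4805 m/s²
v = √(2ad) = √(2 × 8.4805 × 19.2) = 18.05 m/s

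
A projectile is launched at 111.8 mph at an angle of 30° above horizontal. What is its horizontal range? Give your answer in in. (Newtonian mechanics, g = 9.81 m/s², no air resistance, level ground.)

v₀ = 111.8 mph × 0.44704 = 49.9791 m/s
R = v₀² × sin(2θ) / g = 49.9791² × sin(2 × 30°) / 9.81 = 2497.91 × 0.866025 / 9.81 = 220.515 m
R = 220.515 m / 0.0254 = 8682 in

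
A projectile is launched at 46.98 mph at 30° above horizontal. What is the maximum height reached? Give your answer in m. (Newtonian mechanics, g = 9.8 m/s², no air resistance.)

v₀ = 46.98 mph × 0.44704 = 21.0019 m/s
H = v₀² × sin²(θ) / (2g) = 21.0019² × sin(30°)² / (2 × 9.8) = 441.08 × 0.25 / 19.6 = 5.626 m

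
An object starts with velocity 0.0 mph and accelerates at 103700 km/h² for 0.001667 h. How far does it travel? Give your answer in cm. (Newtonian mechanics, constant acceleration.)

v₀ = 0.0 mph × 0.44704 = 0.0 m/s
a = 103700 km/h² × 7.716049382716049e-05 = 8.00154 m/s²
t = 0.001667 h × 3600.0 = 6.0012 s
d = v₀ × t + ½ × a × t² = 0.0 × 6.0012 + 0.5 × 8.00154 × 6.0012² = 144.085 m
d = 144.085 m / 0.01 = 14410 cm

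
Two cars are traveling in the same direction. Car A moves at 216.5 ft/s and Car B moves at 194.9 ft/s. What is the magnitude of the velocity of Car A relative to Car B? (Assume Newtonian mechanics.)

v_rel = |v_A - v_B| = |216.5 - 194.9| = 21.6 ft/s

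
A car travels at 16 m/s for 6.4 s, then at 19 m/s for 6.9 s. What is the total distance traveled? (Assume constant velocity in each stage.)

d₁ = v₁t₁ = 16 × 6.4 = 102.4 m
d₂ = v₂t₂ = 19 × 6.9 = 131.1 m
d_total = 102.4 + 131.1 = 233.5 m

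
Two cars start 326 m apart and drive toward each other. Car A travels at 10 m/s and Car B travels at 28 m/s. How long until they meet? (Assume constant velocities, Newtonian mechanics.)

Combined speed: v_combined = 10 + 28 = 38 m/s
Time to meet: t = d/v_combined = 326/38 = 8.58 s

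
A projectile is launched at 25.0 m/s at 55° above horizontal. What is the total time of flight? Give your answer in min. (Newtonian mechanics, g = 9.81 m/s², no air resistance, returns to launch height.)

T = 2 × v₀ × sin(θ) / g = 2 × 25.0 × sin(55°) / 9.81 = 2 × 25.0 × 0.819152 / 9.81 = 4.17509 s
T = 4.17509 s / 60.0 = 0.06958 min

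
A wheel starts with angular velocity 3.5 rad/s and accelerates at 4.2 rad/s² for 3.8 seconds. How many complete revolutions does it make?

θ = ω₀t + ½αt² = 3.5×3.8 + ½×4.2×3.8² = 43.624 rad
Total revolutions = θ/(2π) = 43.624/(2π) = 6.94
Complete revolutions = ⌊6.94⌋ = 6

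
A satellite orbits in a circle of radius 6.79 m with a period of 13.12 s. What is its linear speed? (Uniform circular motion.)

v = 2πr/T = 2π×6.79/13.12 = 3.25 m/s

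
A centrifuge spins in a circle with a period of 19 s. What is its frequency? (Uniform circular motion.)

f = 1/T = 1/19 = 0.0526 Hz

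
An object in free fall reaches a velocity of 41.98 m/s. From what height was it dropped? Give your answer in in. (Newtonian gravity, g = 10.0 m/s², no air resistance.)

h = v² / (2g) = 41.98² / (2 × 10.0) = 88.116 m
h = 88.116 m / 0.0254 = 3469 in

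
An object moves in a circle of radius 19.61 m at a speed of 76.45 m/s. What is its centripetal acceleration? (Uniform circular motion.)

a_c = v²/r = 76.45²/19.61 = 5844.6025/19.61 = 298.04 m/s²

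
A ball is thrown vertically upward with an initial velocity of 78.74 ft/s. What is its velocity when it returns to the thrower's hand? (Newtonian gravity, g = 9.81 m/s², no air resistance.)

By conservation of energy (no air resistance), the ball returns to the throw height with the same speed as launch, but directed downward.
|v_ground| = v₀ = 78.74 ft/s
v_ground = 78.74 ft/s (downward)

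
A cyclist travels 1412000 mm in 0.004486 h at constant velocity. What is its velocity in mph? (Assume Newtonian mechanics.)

d = 1412000 mm × 0.001 = 1412.0 m
t = 0.004486 h × 3600.0 = 16.1496 s
v = d / t = 1412.0 / 16.1496 = 87.4325 m/s
v = 87.4325 m/s / 0.44704 = 195.6 mph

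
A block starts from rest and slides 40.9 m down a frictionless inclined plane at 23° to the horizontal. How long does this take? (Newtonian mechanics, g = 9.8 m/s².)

a = g sin(θ) = 9.8 × sin(23°) = 3.8292 m/s²
t = √(2d/a) = √(2 × 40.9 / 3.8292) = 4.62 s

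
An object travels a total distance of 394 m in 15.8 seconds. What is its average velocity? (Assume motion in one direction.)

v_avg = Δd / Δt = 394 / 15.8 = 24.94 m/s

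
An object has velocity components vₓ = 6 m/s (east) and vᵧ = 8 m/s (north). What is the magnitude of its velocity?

|v| = √(vₓ² + vᵧ²) = √(6² + 8²) = √(100) = 10.0 m/s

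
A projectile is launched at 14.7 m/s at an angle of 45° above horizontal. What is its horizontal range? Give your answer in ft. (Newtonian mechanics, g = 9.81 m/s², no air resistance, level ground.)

R = v₀² × sin(2θ) / g = 14.7² × sin(2 × 45°) / 9.81 = 216.09 × 1.0 / 9.81 = 22.0275 m
R = 22.0275 m / 0.3048 = 72.27 ft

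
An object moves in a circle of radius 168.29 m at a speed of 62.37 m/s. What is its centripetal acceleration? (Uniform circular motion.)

a_c = v²/r = 62.37²/168.29 = 3890.0169/168.29 = 23.11 m/s²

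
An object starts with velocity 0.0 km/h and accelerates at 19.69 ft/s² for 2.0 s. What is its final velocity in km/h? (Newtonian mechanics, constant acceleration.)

v₀ = 0.0 km/h × 0.2777777777777778 = 0.0 m/s
a = 19.69 ft/s² × 0.3048 = 6.00151 m/s²
v = v₀ + a × t = 0.0 + 6.00151 × 2.0 = 12.003 m/s
v = 12.003 m/s / 0.2777777777777778 = 43.21 km/h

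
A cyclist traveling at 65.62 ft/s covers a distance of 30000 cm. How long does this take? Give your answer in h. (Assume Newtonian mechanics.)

d = 30000 cm × 0.01 = 300.0 m
v = 65.62 ft/s × 0.3048 = 20.001 m/s
t = d / v = 300.0 / 20.001 = 14.9993 s
t = 14.9993 s / 3600.0 = 0.004166 h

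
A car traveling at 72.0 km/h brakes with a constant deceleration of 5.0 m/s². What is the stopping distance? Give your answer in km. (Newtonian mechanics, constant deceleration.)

v₀ = 72.0 km/h × 0.2777777777777778 = 20.0 m/s
d = v₀² / (2a) = 20.0² / (2 × 5.0) = 400.0 / 10.0 = 40.0 m
d = 40.0 m / 1000.0 = 0.04 km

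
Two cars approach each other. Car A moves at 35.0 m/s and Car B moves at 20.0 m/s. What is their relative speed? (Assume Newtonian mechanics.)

v_rel = v_A + v_B = 35.0 + 20.0 = 55.0 m/s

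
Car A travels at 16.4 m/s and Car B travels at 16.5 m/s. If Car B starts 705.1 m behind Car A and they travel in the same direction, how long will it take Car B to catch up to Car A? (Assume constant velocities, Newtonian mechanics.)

Relative speed: v_rel = 16.5 - 16.4 = 0.1 m/s
Time to catch: t = d₀/v_rel = 705.1/0.1 = 7051.0 s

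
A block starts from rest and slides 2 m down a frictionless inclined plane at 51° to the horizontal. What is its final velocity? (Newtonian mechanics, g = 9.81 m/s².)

a = g sin(θ) = 9.81 × sin(51°) = 7.6238 m/s²
v = √(2ad) = √(2 × 7.6238 × 2) = 5.52 m/s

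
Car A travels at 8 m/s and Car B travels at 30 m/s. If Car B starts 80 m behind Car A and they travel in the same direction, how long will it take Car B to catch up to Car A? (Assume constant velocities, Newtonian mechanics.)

Relative speed: v_rel = 30 - 8 = 22 m/s
Time to catch: t = d₀/v_rel = 80/22 = 3.64 s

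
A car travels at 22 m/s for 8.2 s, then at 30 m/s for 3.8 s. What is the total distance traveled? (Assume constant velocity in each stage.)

d₁ = v₁t₁ = 22 × 8.2 = 180.4 m
d₂ = v₂t₂ = 30 × 3.8 = 114.0 m
d_total = 180.4 + 114.0 = 294.4 m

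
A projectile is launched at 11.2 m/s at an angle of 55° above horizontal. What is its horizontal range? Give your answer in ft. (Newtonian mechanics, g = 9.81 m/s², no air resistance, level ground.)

R = v₀² × sin(2θ) / g = 11.2² × sin(2 × 55°) / 9.81 = 125.44 × 0.939693 / 9.81 = 12.0158 m
R = 12.0158 m / 0.3048 = 39.42 ft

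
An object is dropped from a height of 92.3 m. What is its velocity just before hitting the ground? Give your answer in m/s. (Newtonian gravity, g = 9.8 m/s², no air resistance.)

v = √(2gh) = √(2 × 9.8 × 92.3) = 42.53 m/s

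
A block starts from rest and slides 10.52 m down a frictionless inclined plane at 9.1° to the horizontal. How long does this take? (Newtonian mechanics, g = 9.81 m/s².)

a = g sin(θ) = 9.81 × sin(9.1°) = 1.5515 m/s²
t = √(2d/a) = √(2 × 10.52 / 1.5515) = 3.68 s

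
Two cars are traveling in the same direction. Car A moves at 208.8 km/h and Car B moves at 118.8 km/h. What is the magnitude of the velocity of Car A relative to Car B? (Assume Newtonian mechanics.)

v_rel = |v_A - v_B| = |208.8 - 118.8| = 90.0 km/h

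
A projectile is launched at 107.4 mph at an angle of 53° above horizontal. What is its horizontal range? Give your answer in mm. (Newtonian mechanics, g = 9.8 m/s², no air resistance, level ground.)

v₀ = 107.4 mph × 0.44704 = 48.0121 m/s
R = v₀² × sin(2θ) / g = 48.0121² × sin(2 × 53°) / 9.8 = 2305.16 × 0.961262 / 9.8 = 226.108 m
R = 226.108 m / 0.001 = 226100 mm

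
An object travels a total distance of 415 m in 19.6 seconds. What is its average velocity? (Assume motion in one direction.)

v_avg = Δd / Δt = 415 / 19.6 = 21.17 m/s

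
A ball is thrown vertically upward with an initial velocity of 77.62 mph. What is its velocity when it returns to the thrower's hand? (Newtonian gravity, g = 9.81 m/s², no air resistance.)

By conservation of energy (no air resistance), the ball returns to the throw height with the same speed as launch, but directed downward.
|v_ground| = v₀ = 77.62 mph
v_ground = 77.62 mph (downward)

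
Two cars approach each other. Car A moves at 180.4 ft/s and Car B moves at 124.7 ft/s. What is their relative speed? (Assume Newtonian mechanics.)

v_rel = v_A + v_B = 180.4 + 124.7 = 305.1 ft/s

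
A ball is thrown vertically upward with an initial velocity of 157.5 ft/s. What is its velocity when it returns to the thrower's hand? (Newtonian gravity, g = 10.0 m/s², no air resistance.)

By conservation of energy (no air resistance), the ball returns to the throw height with the same speed as launch, but directed downward.
|v_ground| = v₀ = 157.5 ft/s
v_ground = 157.5 ft/s (downward)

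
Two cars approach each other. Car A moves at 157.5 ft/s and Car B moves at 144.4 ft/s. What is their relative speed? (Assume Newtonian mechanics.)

v_rel = v_A + v_B = 157.5 + 144.4 = 301.9 ft/s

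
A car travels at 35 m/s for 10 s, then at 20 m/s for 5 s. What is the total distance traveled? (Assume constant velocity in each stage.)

d₁ = v₁t₁ = 35 × 10 = 350 m
d₂ = v₂t₂ = 20 × 5 = 100 m
d_total = 350 + 100 = 450 m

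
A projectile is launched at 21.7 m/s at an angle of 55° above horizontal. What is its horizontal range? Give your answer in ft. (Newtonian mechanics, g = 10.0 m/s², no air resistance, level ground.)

R = v₀² × sin(2θ) / g = 21.7² × sin(2 × 55°) / 10.0 = 470.89 × 0.939693 / 10.0 = 44.2492 m
R = 44.2492 m / 0.3048 = 145.2 ft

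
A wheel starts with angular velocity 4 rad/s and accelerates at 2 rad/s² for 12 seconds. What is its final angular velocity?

ω = ω₀ + αt = 4 + 2 × 12 = 28 rad/s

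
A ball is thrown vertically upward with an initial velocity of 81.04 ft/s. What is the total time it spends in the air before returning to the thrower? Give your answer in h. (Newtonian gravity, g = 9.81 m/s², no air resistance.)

v₀ = 81.04 ft/s × 0.3048 = 24.701 m/s
t_total = 2 × v₀ / g = 2 × 24.701 / 9.81 = 5.03588 s
t_total = 5.03588 s / 3600.0 = 0.001399 h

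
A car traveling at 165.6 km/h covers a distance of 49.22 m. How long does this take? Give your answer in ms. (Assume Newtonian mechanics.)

v = 165.6 km/h × 0.2777777777777778 = 46.0 m/s
t = d / v = 49.22 / 46.0 = 1.07 s
t = 1.07 s / 0.001 = 1070 ms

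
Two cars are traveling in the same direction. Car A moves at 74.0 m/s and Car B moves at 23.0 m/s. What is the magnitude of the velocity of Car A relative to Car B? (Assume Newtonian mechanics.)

v_rel = |v_A - v_B| = |74.0 - 23.0| = 51.0 m/s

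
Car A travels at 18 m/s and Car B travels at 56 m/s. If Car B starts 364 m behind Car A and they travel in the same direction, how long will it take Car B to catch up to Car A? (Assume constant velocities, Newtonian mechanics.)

Relative speed: v_rel = 56 - 18 = 38 m/s
Time to catch: t = d₀/v_rel = 364/38 = 9.58 s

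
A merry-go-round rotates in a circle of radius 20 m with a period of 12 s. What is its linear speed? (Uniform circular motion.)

v = 2πr/T = 2π×20/12 = 10.47 m/s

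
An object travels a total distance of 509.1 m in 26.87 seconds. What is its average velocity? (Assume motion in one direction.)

v_avg = Δd / Δt = 509.1 / 26.87 = 18.95 m/s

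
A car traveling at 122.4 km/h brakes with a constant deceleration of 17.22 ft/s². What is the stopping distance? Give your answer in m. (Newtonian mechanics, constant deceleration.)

v₀ = 122.4 km/h × 0.2777777777777778 = 34.0 m/s
a = 17.22 ft/s² × 0.3048 = 5.24866 m/s²
d = v₀² / (2a) = 34.0² / (2 × 5.24866) = 1156.0 / 10.4973 = 110.1 m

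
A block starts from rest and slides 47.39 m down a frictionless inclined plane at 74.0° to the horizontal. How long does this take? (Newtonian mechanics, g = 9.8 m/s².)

a = g sin(θ) = 9.8 × sin(74.0°) = 9.4204 m/s²
t = √(2d/a) = √(2 × 47.39 / 9.4204) = 3.17 s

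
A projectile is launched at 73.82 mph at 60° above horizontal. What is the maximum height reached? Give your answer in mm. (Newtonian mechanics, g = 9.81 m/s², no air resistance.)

v₀ = 73.82 mph × 0.44704 = 33.0005 m/s
H = v₀² × sin²(θ) / (2g) = 33.0005² × sin(60°)² / (2 × 9.81) = 1089.03 × 0.75 / 19.62 = 41.6296 m
H = 41.6296 m / 0.001 = 41630 mm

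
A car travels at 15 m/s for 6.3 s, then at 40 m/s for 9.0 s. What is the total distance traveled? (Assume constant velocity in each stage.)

d₁ = v₁t₁ = 15 × 6.3 = 94.5 m
d₂ = v₂t₂ = 40 × 9.0 = 360.0 m
d_total = 94.5 + 360.0 = 454.5 m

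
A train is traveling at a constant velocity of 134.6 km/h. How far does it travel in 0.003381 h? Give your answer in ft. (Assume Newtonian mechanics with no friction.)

v = 134.6 km/h × 0.2777777777777778 = 37.3889 m/s
t = 0.003381 h × 3600.0 = 12.1716 s
d = v × t = 37.3889 × 12.1716 = 455.083 m
d = 455.083 m / 0.3048 = 1493 ft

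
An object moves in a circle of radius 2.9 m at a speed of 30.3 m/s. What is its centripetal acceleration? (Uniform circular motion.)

a_c = v²/r = 30.3²/2.9 = 918.09/2.9 = 316.58 m/s²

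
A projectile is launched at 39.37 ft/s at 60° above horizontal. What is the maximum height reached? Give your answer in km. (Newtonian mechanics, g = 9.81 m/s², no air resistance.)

v₀ = 39.37 ft/s × 0.3048 = 12.0 m/s
H = v₀² × sin²(θ) / (2g) = 12.0² × sin(60°)² / (2 × 9.81) = 144.0 × 0.75 / 19.62 = 5.50459 m
H = 5.50459 m / 1000.0 = 0.005505 km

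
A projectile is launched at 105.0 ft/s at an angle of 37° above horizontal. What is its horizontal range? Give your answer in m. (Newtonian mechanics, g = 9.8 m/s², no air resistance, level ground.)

v₀ = 105.0 ft/s × 0.3048 = 32.004 m/s
R = v₀² × sin(2θ) / g = 32.004² × sin(2 × 37°) / 9.8 = 1024.26 × 0.961262 / 9.8 = 100.5 m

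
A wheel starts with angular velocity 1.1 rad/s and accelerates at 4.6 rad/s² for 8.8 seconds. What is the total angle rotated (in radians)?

θ = ω₀t + ½αt² = 1.1×8.8 + ½×4.6×8.8² = 187.79 rad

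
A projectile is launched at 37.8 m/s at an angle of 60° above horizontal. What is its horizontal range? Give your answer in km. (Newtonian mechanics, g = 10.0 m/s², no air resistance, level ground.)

R = v₀² × sin(2θ) / g = 37.8² × sin(2 × 60°) / 10.0 = 1428.84 × 0.866025 / 10.0 = 123.741 m
R = 123.741 m / 1000.0 = 0.1237 km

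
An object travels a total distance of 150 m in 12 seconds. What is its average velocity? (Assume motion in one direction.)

v_avg = Δd / Δt = 150 / 12 = 12.5 m/s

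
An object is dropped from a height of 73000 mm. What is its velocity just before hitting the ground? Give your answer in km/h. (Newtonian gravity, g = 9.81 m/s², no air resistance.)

h = 73000 mm × 0.001 = 73.0 m
v = √(2gh) = √(2 × 9.81 × 73.0) = 37.8452 m/s
v = 37.8452 m/s / 0.2777777777777778 = 136.2 km/h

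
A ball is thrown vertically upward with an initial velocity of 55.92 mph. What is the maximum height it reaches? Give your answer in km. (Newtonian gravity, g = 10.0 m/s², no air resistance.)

v₀ = 55.92 mph × 0.44704 = 24.9985 m/s
h_max = v₀² / (2g) = 24.9985² / (2 × 10.0) = 624.925 / 20.0 = 31.2462 m
h_max = 31.2462 m / 1000.0 = 0.03125 km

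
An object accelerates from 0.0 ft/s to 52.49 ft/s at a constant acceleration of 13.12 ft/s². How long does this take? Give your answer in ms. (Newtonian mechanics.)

v₀ = 0.0 ft/s × 0.3048 = 0.0 m/s
v = 52.49 ft/s × 0.3048 = 15.999 m/s
a = 13.12 ft/s² × 0.3048 = 3.99898 m/s²
t = (v - v₀) / a = (15.999 - 0.0) / 3.99898 = 4.00077 s
t = 4.00077 s / 0.001 = 4001 ms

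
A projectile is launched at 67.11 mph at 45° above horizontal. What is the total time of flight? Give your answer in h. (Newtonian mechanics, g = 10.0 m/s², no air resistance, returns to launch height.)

v₀ = 67.11 mph × 0.44704 = 30.0009 m/s
T = 2 × v₀ × sin(θ) / g = 2 × 30.0009 × sin(45°) / 10.0 = 2 × 30.0009 × 0.707107 / 10.0 = 4.24277 s
T = 4.24277 s / 3600.0 = 0.001179 h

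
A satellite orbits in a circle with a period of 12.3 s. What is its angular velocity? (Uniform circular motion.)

ω = 2π/T = 2π/12.3 = 0.5108 rad/s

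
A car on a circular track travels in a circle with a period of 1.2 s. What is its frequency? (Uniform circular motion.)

f = 1/T = 1/1.2 = 0.8333 Hz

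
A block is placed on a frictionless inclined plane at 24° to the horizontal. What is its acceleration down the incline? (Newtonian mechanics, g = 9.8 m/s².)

a = g sin(θ) = 9.8 × sin(24°) = 9.8 × 0.4067 = 3.99 m/s²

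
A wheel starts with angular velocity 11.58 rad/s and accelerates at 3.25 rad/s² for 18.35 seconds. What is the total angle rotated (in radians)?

θ = ω₀t + ½αt² = 11.58×18.35 + ½×3.25×18.35² = 759.67 rad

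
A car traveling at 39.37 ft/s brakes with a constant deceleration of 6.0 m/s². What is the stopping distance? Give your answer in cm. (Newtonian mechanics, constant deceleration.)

v₀ = 39.37 ft/s × 0.3048 = 12.0 m/s
d = v₀² / (2a) = 12.0² / (2 × 6.0) = 144.0 / 12.0 = 12.0 m
d = 12.0 m / 0.01 = 1200 cm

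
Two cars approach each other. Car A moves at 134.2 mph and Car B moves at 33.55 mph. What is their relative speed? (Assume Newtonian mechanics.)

v_rel = v_A + v_B = 134.2 + 33.55 = 167.75 mph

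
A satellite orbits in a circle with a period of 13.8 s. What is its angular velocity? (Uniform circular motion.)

ω = 2π/T = 2π/13.8 = 0.4553 rad/s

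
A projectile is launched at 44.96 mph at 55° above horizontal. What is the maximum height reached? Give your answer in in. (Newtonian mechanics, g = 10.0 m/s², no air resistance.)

v₀ = 44.96 mph × 0.44704 = 20.0989 m/s
H = v₀² × sin²(θ) / (2g) = 20.0989² × sin(55°)² / (2 × 10.0) = 403.966 × 0.67101 / 20.0 = 13.5533 m
H = 13.5533 m / 0.0254 = 533.6 in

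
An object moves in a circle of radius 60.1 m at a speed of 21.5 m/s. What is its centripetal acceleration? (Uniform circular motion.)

a_c = v²/r = 21.5²/60.1 = 462.25/60.1 = 7.69 m/s²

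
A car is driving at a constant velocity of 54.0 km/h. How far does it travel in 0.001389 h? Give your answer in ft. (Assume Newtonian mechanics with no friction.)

v = 54.0 km/h × 0.2777777777777778 = 15.0 m/s
t = 0.001389 h × 3600.0 = 5.0004 s
d = v × t = 15.0 × 5.0004 = 75.006 m
d = 75.006 m / 0.3048 = 246.1 ft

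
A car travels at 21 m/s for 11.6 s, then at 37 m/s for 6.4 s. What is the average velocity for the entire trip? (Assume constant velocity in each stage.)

d₁ = v₁t₁ = 21 × 11.6 = 243.6 m
d₂ = v₂t₂ = 37 × 6.4 = 236.8 m
d_total = 480.4 m, t_total = 18.0 s
v_avg = d_total/t_total = 480.4/18.0 = 26.69 m/s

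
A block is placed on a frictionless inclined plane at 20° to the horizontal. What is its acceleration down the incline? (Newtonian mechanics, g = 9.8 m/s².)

a = g sin(θ) = 9.8 × sin(20°) = 9.8 × 0.342 = 3.35 m/s²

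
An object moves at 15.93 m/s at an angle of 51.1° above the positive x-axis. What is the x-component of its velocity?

vₓ = v cos(θ) = 15.93 × cos(51.1°) = 10.0 m/s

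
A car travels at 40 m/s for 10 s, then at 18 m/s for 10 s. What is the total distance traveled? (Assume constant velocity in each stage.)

d₁ = v₁t₁ = 40 × 10 = 400 m
d₂ = v₂t₂ = 18 × 10 = 180 m
d_total = 400 + 180 = 580 m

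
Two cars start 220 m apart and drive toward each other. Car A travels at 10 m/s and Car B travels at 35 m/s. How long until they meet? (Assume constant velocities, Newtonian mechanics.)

Combined speed: v_combined = 10 + 35 = 45 m/s
Time to meet: t = d/v_combined = 220/45 = 4.89 s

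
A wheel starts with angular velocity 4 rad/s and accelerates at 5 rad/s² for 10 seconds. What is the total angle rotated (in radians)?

θ = ω₀t + ½αt² = 4×10 + ½×5×10² = 290.0 rad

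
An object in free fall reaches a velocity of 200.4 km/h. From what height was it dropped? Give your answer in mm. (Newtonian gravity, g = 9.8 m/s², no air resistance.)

v = 200.4 km/h × 0.2777777777777778 = 55.6667 m/s
h = v² / (2g) = 55.6667² / (2 × 9.8) = 158.101 m
h = 158.101 m / 0.001 = 158100 mm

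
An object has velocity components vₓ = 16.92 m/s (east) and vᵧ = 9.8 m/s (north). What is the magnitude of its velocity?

|v| = √(vₓ² + vᵧ²) = √(16.92² + 9.8²) = √(382.3264) = 19.55 m/s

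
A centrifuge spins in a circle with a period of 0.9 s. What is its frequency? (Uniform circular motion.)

f = 1/T = 1/0.9 = 1.1111 Hz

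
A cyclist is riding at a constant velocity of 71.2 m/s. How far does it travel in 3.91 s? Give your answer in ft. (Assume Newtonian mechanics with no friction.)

d = v × t = 71.2 × 3.91 = 278.392 m
d = 278.392 m / 0.3048 = 913.4 ft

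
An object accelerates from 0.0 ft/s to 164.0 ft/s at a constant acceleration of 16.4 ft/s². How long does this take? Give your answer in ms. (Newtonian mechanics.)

v₀ = 0.0 ft/s × 0.3048 = 0.0 m/s
v = 164.0 ft/s × 0.3048 = 49.9872 m/s
a = 16.4 ft/s² × 0.3048 = 4.99872 m/s²
t = (v - v₀) / a = (49.9872 - 0.0) / 4.99872 = 10.0 s
t = 10.0 s / 0.001 = 10000 ms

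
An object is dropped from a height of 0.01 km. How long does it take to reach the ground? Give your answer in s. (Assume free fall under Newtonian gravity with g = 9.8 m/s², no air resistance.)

h = 0.01 km × 1000.0 = 10.0 m
t = √(2h/g) = √(2 × 10.0 / 9.8) = 1.429 s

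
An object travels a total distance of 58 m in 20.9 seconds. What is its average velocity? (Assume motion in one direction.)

v_avg = Δd / Δt = 58 / 20.9 = 2.78 m/s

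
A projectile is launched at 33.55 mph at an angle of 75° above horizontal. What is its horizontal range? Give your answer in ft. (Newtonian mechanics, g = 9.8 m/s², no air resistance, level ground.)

v₀ = 33.55 mph × 0.44704 = 14.9982 m/s
R = v₀² × sin(2θ) / g = 14.9982² × sin(2 × 75°) / 9.8 = 224.946 × 0.5 / 9.8 = 11.4768 m
R = 11.4768 m / 0.3048 = 37.65 ft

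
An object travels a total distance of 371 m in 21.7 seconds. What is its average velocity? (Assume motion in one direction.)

v_avg = Δd / Δt = 371 / 21.7 = 17.1 m/s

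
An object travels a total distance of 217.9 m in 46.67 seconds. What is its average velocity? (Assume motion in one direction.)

v_avg = Δd / Δt = 217.9 / 46.67 = 4.67 m/s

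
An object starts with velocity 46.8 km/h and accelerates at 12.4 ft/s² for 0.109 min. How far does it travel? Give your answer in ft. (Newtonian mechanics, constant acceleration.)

v₀ = 46.8 km/h × 0.2777777777777778 = 13.0 m/s
a = 12.4 ft/s² × 0.3048 = 3.77952 m/s²
t = 0.109 min × 60.0 = 6.54 s
d = v₀ × t + ½ × a × t² = 13.0 × 6.54 + 0.5 × 3.77952 × 6.54² = 165.848 m
d = 165.848 m / 0.3048 = 544.1 ft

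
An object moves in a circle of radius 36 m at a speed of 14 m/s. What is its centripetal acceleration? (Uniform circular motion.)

a_c = v²/r = 14²/36 = 196/36 = 5.44 m/s²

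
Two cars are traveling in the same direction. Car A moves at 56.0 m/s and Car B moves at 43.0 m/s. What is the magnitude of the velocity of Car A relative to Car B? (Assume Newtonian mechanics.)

v_rel = |v_A - v_B| = |56.0 - 43.0| = 13.0 m/s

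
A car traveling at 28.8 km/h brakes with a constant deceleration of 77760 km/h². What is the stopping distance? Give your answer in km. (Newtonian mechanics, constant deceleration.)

v₀ = 28.8 km/h × 0.2777777777777778 = 8.0 m/s
a = 77760 km/h² × 7.716049382716049e-05 = 6.0 m/s²
d = v₀² / (2a) = 8.0² / (2 × 6.0) = 64.0 / 12.0 = 5.33333 m
d = 5.33333 m / 1000.0 = 0.005333 km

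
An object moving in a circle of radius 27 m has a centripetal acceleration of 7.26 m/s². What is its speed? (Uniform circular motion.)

v = √(a_c × r) = √(7.26 × 27) = 14.0 m/s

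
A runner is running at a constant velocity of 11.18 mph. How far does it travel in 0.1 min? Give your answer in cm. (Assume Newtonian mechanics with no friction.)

v = 11.18 mph × 0.44704 = 4.99791 m/s
t = 0.1 min × 60.0 = 6.0 s
d = v × t = 4.99791 × 6.0 = 29.9875 m
d = 29.9875 m / 0.01 = 2999 cm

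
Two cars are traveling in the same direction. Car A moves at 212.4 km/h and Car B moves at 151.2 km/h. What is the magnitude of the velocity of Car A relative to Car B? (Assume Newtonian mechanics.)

v_rel = |v_A - v_B| = |212.4 - 151.2| = 61.2 km/h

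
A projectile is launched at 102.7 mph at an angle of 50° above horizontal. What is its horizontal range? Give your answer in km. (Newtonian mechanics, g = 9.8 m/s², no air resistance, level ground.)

v₀ = 102.7 mph × 0.44704 = 45.911 m/s
R = v₀² × sin(2θ) / g = 45.911² × sin(2 × 50°) / 9.8 = 2107.82 × 0.984808 / 9.8 = 211.816 m
R = 211.816 m / 1000.0 = 0.2118 km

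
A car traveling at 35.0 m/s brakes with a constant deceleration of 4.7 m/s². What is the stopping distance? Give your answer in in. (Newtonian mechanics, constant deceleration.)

d = v₀² / (2a) = 35.0² / (2 × 4.7) = 1225.0 / 9.4 = 130.319 m
d = 130.319 m / 0.0254 = 5131 in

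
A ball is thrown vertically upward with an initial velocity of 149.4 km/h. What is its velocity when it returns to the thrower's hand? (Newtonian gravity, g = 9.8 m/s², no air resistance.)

By conservation of energy (no air resistance), the ball returns to the throw height with the same speed as launch, but directed downward.
|v_ground| = v₀ = 149.4 km/h
v_ground = 149.4 km/h (downward)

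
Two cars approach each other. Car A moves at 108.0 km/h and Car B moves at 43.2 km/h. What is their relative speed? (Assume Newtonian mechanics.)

v_rel = v_A + v_B = 108.0 + 43.2 = 151.2 km/h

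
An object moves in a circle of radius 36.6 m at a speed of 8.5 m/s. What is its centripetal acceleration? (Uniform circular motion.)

a_c = v²/r = 8.5²/36.6 = 72.25/36.6 = 1.97 m/s²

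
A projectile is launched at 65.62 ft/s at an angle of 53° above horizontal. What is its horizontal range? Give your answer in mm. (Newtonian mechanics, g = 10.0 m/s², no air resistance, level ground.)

v₀ = 65.62 ft/s × 0.3048 = 20.001 m/s
R = v₀² × sin(2θ) / g = 20.001² × sin(2 × 53°) / 10.0 = 400.04 × 0.961262 / 10.0 = 38.4543 m
R = 38.4543 m / 0.001 = 38450 mm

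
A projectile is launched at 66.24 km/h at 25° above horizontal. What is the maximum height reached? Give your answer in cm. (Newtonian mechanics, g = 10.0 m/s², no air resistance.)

v₀ = 66.24 km/h × 0.2777777777777778 = 18.4 m/s
H = v₀² × sin²(θ) / (2g) = 18.4² × sin(25°)² / (2 × 10.0) = 338.56 × 0.178606 / 20.0 = 3.02344 m
H = 3.02344 m / 0.01 = 302.3 cm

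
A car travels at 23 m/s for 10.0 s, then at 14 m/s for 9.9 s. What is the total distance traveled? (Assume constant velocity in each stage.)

d₁ = v₁t₁ = 23 × 10.0 = 230.0 m
d₂ = v₂t₂ = 14 × 9.9 = 138.6 m
d_total = 230.0 + 138.6 = 368.6 m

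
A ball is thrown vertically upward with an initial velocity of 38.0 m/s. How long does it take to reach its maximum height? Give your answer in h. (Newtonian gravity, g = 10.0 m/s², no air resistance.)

t_up = v₀ / g = 38.0 / 10.0 = 3.8 s
t_up = 3.8 s / 3600.0 = 0.001056 h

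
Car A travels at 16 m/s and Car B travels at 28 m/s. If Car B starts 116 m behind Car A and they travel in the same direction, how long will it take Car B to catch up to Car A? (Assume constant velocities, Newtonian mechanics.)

Relative speed: v_rel = 28 - 16 = 12 m/s
Time to catch: t = d₀/v_rel = 116/12 = 9.67 s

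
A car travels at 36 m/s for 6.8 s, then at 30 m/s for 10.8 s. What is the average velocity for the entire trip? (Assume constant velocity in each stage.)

d₁ = v₁t₁ = 36 × 6.8 = 244.8 m
d₂ = v₂t₂ = 30 × 10.8 = 324.0 m
d_total = 568.8 m, t_total = 17.6 s
v_avg = d_total/t_total = 568.8/17.6 = 32.32 m/s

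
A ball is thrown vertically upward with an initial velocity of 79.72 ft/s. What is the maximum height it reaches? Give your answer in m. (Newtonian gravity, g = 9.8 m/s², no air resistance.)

v₀ = 79.72 ft/s × 0.3048 = 24.2987 m/s
h_max = v₀² / (2g) = 24.2987² / (2 × 9.8) = 590.427 / 19.6 = 30.12 m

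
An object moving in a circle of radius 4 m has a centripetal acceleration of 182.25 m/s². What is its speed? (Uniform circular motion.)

v = √(a_c × r) = √(182.25 × 4) = 27.0 m/s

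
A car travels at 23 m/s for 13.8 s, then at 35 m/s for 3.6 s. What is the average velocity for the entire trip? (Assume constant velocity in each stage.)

d₁ = v₁t₁ = 23 × 13.8 = 317.4 m
d₂ = v₂t₂ = 35 × 3.6 = 126.0 m
d_total = 443.4 m, t_total = 17.4 s
v_avg = d_total/t_total = 443.4/17.4 = 25.48 m/s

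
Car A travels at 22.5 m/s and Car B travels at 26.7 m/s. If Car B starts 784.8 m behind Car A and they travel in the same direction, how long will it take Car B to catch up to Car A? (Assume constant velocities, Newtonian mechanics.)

Relative speed: v_rel = 26.7 - 22.5 = 4.2 m/s
Time to catch: t = d₀/v_rel = 784.8/4.2 = 186.86 s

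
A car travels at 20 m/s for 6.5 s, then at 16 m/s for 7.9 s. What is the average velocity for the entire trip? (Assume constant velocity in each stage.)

d₁ = v₁t₁ = 20 × 6.5 = 130.0 m
d₂ = v₂t₂ = 16 × 7.9 = 126.4 m
d_total = 256.4 m, t_total = 14.4 s
v_avg = d_total/t_total = 256.4/14.4 = 17.81 m/s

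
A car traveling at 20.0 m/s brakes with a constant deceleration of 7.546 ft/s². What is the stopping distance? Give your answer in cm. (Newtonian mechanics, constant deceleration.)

a = 7.546 ft/s² × 0.3048 = 2.30002 m/s²
d = v₀² / (2a) = 20.0² / (2 × 2.30002) = 400.0 / 4.60004 = 86.9558 m
d = 86.9558 m / 0.01 = 8696 cm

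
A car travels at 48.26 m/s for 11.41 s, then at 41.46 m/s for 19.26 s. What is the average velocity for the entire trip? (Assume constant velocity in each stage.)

d₁ = v₁t₁ = 48.26 × 11.41 = 550.6466 m
d₂ = v₂t₂ = 41.46 × 19.26 = 798.5196 m
d_total = 1349.1662 m, t_total = 30.67 s
v_avg = d_total/t_total = 1349.1662/30.67 = 43.99 m/s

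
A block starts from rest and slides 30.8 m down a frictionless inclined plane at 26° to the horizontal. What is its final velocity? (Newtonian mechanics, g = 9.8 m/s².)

a = g sin(θ) = 9.8 × sin(26°) = 4.296 m/s²
v = √(2ad) = √(2 × 4.296 × 30.8) = 16.27 m/s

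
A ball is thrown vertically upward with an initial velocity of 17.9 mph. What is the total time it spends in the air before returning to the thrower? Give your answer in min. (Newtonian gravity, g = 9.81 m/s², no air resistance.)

v₀ = 17.9 mph × 0.44704 = 8.00202 m/s
t_total = 2 × v₀ / g = 2 × 8.00202 / 9.81 = 1.6314 s
t_total = 1.6314 s / 60.0 = 0.02719 min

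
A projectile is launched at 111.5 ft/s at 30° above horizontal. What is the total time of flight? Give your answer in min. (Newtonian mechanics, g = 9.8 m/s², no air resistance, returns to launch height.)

v₀ = 111.5 ft/s × 0.3048 = 33.9852 m/s
T = 2 × v₀ × sin(θ) / g = 2 × 33.9852 × sin(30°) / 9.8 = 2 × 33.9852 × 0.5 / 9.8 = 3.46788 s
T = 3.46788 s / 60.0 = 0.0578 min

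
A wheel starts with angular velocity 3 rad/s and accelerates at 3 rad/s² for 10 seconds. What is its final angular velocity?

ω = ω₀ + αt = 3 + 3 × 10 = 33 rad/s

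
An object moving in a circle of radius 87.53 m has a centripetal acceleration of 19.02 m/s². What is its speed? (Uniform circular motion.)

v = √(a_c × r) = √(19.02 × 87.53) = 40.8 m/s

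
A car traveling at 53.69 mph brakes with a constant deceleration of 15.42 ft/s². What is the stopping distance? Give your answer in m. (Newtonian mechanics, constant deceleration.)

v₀ = 53.69 mph × 0.44704 = 24.0016 m/s
a = 15.42 ft/s² × 0.3048 = 4.70002 m/s²
d = v₀² / (2a) = 24.0016² / (2 × 4.70002) = 576.077 / 9.40004 = 61.28 m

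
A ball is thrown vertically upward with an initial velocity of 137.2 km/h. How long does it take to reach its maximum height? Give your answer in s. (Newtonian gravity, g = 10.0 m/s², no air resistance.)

v₀ = 137.2 km/h × 0.2777777777777778 = 38.1111 m/s
t_up = v₀ / g = 38.1111 / 10.0 = 3.811 s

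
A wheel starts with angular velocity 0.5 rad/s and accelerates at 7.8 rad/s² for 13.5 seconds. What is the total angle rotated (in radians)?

θ = ω₀t + ½αt² = 0.5×13.5 + ½×7.8×13.5² = 717.52 rad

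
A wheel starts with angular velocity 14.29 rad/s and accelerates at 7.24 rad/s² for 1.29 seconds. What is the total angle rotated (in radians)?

θ = ω₀t + ½αt² = 14.29×1.29 + ½×7.24×1.29² = 24.46 rad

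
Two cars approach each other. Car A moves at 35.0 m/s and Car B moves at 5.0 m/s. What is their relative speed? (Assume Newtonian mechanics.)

v_rel = v_A + v_B = 35.0 + 5.0 = 40.0 m/s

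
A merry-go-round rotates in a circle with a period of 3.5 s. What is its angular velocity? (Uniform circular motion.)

ω = 2π/T = 2π/3.5 = 1.7952 rad/s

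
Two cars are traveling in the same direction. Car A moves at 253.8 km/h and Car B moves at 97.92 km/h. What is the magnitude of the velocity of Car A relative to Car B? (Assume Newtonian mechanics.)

v_rel = |v_A - v_B| = |253.8 - 97.92| = 155.88 km/h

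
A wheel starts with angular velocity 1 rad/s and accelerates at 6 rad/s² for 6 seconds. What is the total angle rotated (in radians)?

θ = ω₀t + ½αt² = 1×6 + ½×6×6² = 114.0 rad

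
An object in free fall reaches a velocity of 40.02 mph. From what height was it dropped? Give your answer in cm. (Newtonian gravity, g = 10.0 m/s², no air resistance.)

v = 40.02 mph × 0.44704 = 17.8905 m/s
h = v² / (2g) = 17.8905² / (2 × 10.0) = 16.0035 m
h = 16.0035 m / 0.01 = 1600 cm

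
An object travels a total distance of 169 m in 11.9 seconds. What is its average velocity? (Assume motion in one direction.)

v_avg = Δd / Δt = 169 / 11.9 = 14.2 m/s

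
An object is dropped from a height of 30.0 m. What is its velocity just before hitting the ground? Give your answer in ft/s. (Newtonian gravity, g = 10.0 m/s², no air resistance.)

v = √(2gh) = √(2 × 10.0 × 30.0) = 24.4949 m/s
v = 24.4949 m/s / 0.3048 = 80.36 ft/s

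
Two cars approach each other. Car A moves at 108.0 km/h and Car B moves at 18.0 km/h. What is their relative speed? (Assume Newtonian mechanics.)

v_rel = v_A + v_B = 108.0 + 18.0 = 126.0 km/h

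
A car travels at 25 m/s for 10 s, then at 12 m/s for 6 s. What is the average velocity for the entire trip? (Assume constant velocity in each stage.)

d₁ = v₁t₁ = 25 × 10 = 250 m
d₂ = v₂t₂ = 12 × 6 = 72 m
d_total = 322 m, t_total = 16 s
v_avg = d_total/t_total = 322/16 = 20.12 m/s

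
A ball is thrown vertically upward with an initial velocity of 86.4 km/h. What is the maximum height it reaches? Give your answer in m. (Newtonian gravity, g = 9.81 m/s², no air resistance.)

v₀ = 86.4 km/h × 0.2777777777777778 = 24.0 m/s
h_max = v₀² / (2g) = 24.0² / (2 × 9.81) = 576.0 / 19.62 = 29.36 m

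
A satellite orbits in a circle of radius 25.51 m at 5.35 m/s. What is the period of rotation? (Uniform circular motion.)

T = 2πr/v = 2π×25.51/5.35 = 29.96 s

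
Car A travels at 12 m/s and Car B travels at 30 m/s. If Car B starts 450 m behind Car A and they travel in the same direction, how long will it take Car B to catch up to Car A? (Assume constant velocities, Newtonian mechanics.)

Relative speed: v_rel = 30 - 12 = 18 m/s
Time to catch: t = d₀/v_rel = 450/18 = 25.0 s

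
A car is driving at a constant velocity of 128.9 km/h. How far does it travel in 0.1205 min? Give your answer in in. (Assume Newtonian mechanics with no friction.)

v = 128.9 km/h × 0.2777777777777778 = 35.8056 m/s
t = 0.1205 min × 60.0 = 7.23 s
d = v × t = 35.8056 × 7.23 = 258.874 m
d = 258.874 m / 0.0254 = 10190 in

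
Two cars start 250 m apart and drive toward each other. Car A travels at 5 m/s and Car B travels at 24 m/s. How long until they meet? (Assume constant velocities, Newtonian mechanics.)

Combined speed: v_combined = 5 + 24 = 29 m/s
Time to meet: t = d/v_combined = 250/29 = 8.62 s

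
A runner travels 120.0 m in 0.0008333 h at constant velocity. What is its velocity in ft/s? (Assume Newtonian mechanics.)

t = 0.0008333 h × 3600.0 = 2.99988 s
v = d / t = 120.0 / 2.99988 = 40.0016 m/s
v = 40.0016 m/s / 0.3048 = 131.2 ft/s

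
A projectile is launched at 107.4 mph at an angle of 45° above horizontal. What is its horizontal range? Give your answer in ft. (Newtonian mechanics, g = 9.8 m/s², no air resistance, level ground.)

v₀ = 107.4 mph × 0.44704 = 48.0121 m/s
R = v₀² × sin(2θ) / g = 48.0121² × sin(2 × 45°) / 9.8 = 2305.16 × 1.0 / 9.8 = 235.22 m
R = 235.22 m / 0.3048 = 771.7 ft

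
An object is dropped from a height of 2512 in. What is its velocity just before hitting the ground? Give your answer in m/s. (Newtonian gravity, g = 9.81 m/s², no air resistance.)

h = 2512 in × 0.0254 = 63.8048 m
v = √(2gh) = √(2 × 9.81 × 63.8048) = 35.38 m/s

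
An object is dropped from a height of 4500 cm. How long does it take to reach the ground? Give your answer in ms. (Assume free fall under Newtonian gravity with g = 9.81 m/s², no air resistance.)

h = 4500 cm × 0.01 = 45.0 m
t = √(2h/g) = √(2 × 45.0 / 9.81) = 3.02891 s
t = 3.02891 s / 0.001 = 3029 ms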